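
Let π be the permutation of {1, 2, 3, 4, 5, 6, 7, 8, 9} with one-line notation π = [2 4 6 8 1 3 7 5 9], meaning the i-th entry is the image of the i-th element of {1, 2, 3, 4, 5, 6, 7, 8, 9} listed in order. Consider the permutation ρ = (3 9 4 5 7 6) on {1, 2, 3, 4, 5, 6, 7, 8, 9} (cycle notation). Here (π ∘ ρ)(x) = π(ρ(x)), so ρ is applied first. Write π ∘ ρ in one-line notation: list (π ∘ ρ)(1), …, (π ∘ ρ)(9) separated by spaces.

(π ∘ ρ)(x) = π(ρ(x)). Computing each image: π(ρ(1)) = π(1) = 2, π(ρ(2)) = π(2) = 4, π(ρ(3)) = π(9) = 9, π(ρ(4)) = π(5) = 1, π(ρ(5)) = π(7) = 7, π(ρ(6)) = π(3) = 6, π(ρ(7)) = π(6) = 3, π(ρ(8)) = π(8) = 5, π(ρ(9)) = π(4) = 8.
Hence π ∘ ρ = [2 4 9 1 7 6 3 5 8].

2 4 9 1 7 6 3 5 8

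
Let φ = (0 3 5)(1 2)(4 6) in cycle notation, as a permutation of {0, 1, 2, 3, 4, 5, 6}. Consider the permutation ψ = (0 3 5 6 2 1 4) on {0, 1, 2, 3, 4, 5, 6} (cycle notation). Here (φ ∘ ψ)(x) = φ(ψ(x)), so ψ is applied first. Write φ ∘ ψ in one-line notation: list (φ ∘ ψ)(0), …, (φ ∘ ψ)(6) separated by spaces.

(φ ∘ ψ)(x) = φ(ψ(x)). Computing each image: φ(ψ(0)) = φ(3) = 5, φ(ψ(1)) = φ(4) = 6, φ(ψ(2)) = φ(1) = 2, φ(ψ(3)) = φ(5) = 0, φ(ψ(4)) = φ(0) = 3, φ(ψ(5)) = φ(6) = 4, φ(ψ(6)) = φ(2) = 1.
Hence φ ∘ ψ = [5 6 2 0 3 4 1].

5 6 2 0 3 4 1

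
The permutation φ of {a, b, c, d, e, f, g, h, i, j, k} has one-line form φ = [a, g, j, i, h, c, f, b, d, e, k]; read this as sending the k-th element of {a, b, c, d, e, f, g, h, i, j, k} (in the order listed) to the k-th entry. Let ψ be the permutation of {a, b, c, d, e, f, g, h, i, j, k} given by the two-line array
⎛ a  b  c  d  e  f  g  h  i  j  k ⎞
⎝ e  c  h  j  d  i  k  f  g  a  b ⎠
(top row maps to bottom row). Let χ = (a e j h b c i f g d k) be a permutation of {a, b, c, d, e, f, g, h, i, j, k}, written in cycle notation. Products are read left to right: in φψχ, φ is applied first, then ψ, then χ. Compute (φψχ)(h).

i

Apply the permutations in order: φ(h) = b, then ψ(b) = c, then χ(c) = i. So (φψχ)(h) = i.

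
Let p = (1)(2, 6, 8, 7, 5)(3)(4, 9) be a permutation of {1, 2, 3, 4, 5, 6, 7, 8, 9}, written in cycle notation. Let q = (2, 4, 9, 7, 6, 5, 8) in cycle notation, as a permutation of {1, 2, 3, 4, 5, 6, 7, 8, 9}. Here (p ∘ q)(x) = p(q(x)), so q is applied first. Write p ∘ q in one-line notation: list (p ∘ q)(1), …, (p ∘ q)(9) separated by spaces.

1 9 3 4 7 2 8 6 5

(p ∘ q)(x) = p(q(x)). Computing each image: p(q(1)) = p(1) = 1, p(q(2)) = p(4) = 9, p(q(3)) = p(3) = 3, p(q(4)) = p(9) = 4, p(q(5)) = p(8) = 7, p(q(6)) = p(5) = 2, p(q(7)) = p(6) = 8, p(q(8)) = p(2) = 6, p(q(9)) = p(7) = 5.
Hence p ∘ q = [1 9 3 4 7 2 8 6 5].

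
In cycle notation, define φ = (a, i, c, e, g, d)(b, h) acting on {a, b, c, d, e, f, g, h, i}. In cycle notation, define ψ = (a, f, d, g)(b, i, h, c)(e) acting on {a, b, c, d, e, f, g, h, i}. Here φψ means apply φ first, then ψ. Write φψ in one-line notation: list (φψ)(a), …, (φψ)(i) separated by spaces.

(φψ)(x) = ψ(φ(x)). Computing each image: ψ(φ(a)) = ψ(i) = h, ψ(φ(b)) = ψ(h) = c, ψ(φ(c)) = ψ(e) = e, ψ(φ(d)) = ψ(a) = f, ψ(φ(e)) = ψ(g) = a, ψ(φ(f)) = ψ(f) = d, ψ(φ(g)) = ψ(d) = g, ψ(φ(h)) = ψ(b) = i, ψ(φ(i)) = ψ(c) = b.
Hence φψ = [h c e f a d g i b].

h c e f a d g i b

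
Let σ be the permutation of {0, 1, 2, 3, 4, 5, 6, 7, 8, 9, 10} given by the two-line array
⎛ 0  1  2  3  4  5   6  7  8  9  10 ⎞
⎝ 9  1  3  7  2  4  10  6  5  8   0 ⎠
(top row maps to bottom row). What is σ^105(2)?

Tracing 2 → 3 → … returns to 2 after 10 steps, so 2 lies in a 10-cycle (0, 9, 8, 5, 4, 2, 3, 7, 6, 10).
Powers repeat with period 10 on this cycle, and 105 mod 10 = 5, so σ^105(2) = σ^5(2).
Stepping 5 places around the cycle: 2 → 3 → 7 → 6 → 10 → 0.

0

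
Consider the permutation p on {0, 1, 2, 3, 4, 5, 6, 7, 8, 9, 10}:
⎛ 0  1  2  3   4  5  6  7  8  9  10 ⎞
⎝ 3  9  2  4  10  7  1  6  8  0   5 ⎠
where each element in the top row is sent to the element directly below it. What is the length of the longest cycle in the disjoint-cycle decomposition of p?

Decomposing into disjoint cycles gives (0, 3, 4, 10, 5, 7, 6, 1, 9); the longest has length 9.

9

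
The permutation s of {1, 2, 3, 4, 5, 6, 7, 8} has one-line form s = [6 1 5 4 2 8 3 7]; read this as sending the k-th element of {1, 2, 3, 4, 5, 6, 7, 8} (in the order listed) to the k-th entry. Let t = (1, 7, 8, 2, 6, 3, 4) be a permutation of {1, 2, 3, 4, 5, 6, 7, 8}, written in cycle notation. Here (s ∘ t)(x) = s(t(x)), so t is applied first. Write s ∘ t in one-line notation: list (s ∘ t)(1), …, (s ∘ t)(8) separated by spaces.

3 8 4 6 2 5 7 1

(s ∘ t)(x) = s(t(x)). Computing each image: s(t(1)) = s(7) = 3, s(t(2)) = s(6) = 8, s(t(3)) = s(4) = 4, s(t(4)) = s(1) = 6, s(t(5)) = s(5) = 2, s(t(6)) = s(3) = 5, s(t(7)) = s(8) = 7, s(t(8)) = s(2) = 1.
Hence s ∘ t = [3 8 4 6 2 5 7 1].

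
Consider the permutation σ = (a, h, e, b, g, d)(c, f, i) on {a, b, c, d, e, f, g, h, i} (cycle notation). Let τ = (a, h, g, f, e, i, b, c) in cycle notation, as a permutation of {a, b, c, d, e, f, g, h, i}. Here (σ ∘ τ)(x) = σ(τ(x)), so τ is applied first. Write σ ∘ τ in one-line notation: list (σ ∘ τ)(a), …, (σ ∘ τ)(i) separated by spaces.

For each element, apply τ then σ: a → h → e; b → c → f; c → a → h; d → d → a; e → i → c; f → e → b; g → f → i; h → g → d; i → b → g.
Collecting the images, σ ∘ τ = [e f h a c b i d g].

e f h a c b i d g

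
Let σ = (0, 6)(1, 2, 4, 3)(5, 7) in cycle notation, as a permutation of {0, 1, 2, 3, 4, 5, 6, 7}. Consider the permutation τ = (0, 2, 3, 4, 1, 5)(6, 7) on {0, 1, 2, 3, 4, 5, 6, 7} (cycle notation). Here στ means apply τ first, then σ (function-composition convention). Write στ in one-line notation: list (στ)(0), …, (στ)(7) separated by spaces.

4 7 1 3 2 6 5 0

Chase each element through τ then σ: 0 → 2 → 4; 1 → 5 → 7; 2 → 3 → 1; 3 → 4 → 3; 4 → 1 → 2; 5 → 0 → 6; 6 → 7 → 5; 7 → 6 → 0.
So στ in one-line form is 4 7 1 3 2 6 5 0.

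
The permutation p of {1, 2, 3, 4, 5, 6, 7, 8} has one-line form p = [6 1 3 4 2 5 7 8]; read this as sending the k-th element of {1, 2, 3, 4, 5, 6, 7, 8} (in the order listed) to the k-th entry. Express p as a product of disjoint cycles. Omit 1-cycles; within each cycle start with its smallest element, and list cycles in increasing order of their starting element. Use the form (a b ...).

(1 6 5 2)

From 1: 1 → 6 → 5 → 2 → 1, closing the cycle (1 6 5 2).
Repeating from the next unused element and collecting all non-trivial cycles gives (1 6 5 2).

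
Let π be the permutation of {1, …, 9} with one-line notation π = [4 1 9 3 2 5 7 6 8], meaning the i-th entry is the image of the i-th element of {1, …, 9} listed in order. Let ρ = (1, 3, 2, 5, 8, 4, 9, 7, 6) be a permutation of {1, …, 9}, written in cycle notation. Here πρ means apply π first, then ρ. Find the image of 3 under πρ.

(πρ)(3) = ρ(π(3)). π(3) = 9, then ρ(9) = 7. So (πρ)(3) = 7.

7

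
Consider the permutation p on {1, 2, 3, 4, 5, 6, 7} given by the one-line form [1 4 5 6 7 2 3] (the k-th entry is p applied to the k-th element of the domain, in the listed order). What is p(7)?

7 is element number 7 of the domain, and entry number 7 of the one-line form is 3, so p(7) = 3.

3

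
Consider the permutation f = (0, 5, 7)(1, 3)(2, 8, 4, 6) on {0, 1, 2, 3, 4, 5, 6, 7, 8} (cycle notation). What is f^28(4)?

4 lies in the 4-cycle (2, 8, 4, 6).
Powers repeat with period 4 on this cycle, and 28 mod 4 = 0, so f^28(4) = f^0(4).
So f^28(4) = 4.

4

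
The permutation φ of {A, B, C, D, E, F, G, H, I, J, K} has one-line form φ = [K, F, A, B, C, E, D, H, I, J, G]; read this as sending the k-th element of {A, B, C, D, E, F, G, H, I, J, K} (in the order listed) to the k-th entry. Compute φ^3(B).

Tracing B → F → … returns to B after 8 steps, so B lies in an 8-cycle (A, K, G, D, B, F, E, C).
Advancing 3 steps from B: B → F → E → C.

C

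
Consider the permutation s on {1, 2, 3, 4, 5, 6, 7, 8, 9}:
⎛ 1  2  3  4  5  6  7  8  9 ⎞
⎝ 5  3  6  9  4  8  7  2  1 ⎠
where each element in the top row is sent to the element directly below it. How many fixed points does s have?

The fixed points (elements with s(x) = x) are {7}, so there is 1.

1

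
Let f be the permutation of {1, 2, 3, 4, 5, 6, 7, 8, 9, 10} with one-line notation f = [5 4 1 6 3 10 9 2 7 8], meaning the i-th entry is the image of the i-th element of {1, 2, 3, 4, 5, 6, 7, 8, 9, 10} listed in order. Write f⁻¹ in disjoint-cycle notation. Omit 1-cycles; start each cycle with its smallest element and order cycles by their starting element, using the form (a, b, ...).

The cycle decomposition of f is (1, 5, 3)(2, 4, 6, 10, 8)(7, 9).
Reversing each cycle (and rotating so the smallest element leads) gives f⁻¹ = (1, 3, 5)(2, 8, 10, 6, 4)(7, 9).

(1, 3, 5)(2, 8, 10, 6, 4)(7, 9)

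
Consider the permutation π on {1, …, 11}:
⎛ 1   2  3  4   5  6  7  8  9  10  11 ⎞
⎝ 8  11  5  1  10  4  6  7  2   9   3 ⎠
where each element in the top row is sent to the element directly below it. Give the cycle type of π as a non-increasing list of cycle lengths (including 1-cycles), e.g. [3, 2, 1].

The disjoint cycles are (1, 8, 7, 6, 4)(2, 11, 3, 5, 10, 9), with lengths 6, 5 in non-increasing order.

[6, 5]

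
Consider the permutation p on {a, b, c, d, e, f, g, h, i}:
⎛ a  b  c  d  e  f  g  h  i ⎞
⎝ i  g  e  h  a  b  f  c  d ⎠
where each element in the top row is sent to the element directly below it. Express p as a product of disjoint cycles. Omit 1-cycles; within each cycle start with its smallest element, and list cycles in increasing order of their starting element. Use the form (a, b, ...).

(a, i, d, h, c, e)(b, g, f)

Iterating p from a gives a → i → d → h → c → e → a; that is the 6-cycle (a, i, d, h, c, e).
Repeating from the next unused element and collecting all non-trivial cycles gives (a, i, d, h, c, e)(b, g, f).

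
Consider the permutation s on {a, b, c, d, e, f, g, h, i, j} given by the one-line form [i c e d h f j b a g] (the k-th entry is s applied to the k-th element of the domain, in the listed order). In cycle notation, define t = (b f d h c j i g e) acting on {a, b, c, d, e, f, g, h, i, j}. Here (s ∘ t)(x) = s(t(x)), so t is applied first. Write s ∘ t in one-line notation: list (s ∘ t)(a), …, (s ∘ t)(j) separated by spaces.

(s ∘ t)(x) = s(t(x)). Computing each image: s(t(a)) = s(a) = i, s(t(b)) = s(f) = f, s(t(c)) = s(j) = g, s(t(d)) = s(h) = b, s(t(e)) = s(b) = c, s(t(f)) = s(d) = d, s(t(g)) = s(e) = h, s(t(h)) = s(c) = e, s(t(i)) = s(g) = j, s(t(j)) = s(i) = a.
Hence s ∘ t = [i f g b c d h e j a].

i f g b c d h e j a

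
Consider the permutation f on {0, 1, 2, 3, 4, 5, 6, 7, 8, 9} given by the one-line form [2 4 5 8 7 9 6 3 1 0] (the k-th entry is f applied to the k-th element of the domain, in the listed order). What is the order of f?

20

Decomposing into disjoint cycles gives cycle lengths 5, 4, 1.
The order is lcm(5, 4) = 20.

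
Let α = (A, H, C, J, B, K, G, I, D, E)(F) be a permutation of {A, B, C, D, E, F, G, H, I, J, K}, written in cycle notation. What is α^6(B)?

B lies in the 10-cycle (A, H, C, J, B, K, G, I, D, E).
Stepping 6 places around the cycle: B → K → G → I → D → E → A.

A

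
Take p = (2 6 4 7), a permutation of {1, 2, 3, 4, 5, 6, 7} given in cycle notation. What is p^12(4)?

4

4 lies in the 4-cycle (2 6 4 7).
On a 4-cycle, p^4 is the identity, so p^12 = p^0 there (12 ≡ 0 mod 4).
So p^12(4) = 4.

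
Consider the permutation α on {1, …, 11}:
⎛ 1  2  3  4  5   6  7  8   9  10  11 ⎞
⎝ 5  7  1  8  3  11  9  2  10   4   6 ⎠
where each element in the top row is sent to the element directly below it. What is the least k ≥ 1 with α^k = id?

6

Writing α as disjoint cycles, the cycle lengths are 6, 3, 2.
Since disjoint cycles commute, ord(α) = lcm(6, 3, 2) = 6.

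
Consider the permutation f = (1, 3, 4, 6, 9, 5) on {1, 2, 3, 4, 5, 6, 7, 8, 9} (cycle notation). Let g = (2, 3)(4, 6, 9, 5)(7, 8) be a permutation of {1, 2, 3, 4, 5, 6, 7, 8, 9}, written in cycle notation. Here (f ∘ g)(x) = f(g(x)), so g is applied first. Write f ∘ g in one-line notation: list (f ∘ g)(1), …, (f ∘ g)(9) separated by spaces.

3 4 2 9 6 5 8 7 1

(f ∘ g)(x) = f(g(x)). Computing each image: f(g(1)) = f(1) = 3, f(g(2)) = f(3) = 4, f(g(3)) = f(2) = 2, f(g(4)) = f(6) = 9, f(g(5)) = f(4) = 6, f(g(6)) = f(9) = 5, f(g(7)) = f(8) = 8, f(g(8)) = f(7) = 7, f(g(9)) = f(5) = 1.
Hence f ∘ g = [3 4 2 9 6 5 8 7 1].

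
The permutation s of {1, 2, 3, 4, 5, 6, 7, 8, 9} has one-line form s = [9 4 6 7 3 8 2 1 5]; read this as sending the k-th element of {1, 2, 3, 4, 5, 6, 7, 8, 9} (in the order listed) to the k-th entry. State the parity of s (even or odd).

In disjoint-cycle form the cycle lengths are 6, 3.
A cycle is odd iff its length is even; s has 1 even-length cycle, so sgn(s) = (−1)^1 and s is odd.

odd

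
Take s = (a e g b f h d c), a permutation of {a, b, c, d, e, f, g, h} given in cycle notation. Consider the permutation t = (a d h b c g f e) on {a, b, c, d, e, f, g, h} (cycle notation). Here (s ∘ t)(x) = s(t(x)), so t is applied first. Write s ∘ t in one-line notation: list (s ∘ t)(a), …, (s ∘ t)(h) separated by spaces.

c a b d e g h f

Chase each element through t then s: a → d → c; b → c → a; c → g → b; d → h → d; e → a → e; f → e → g; g → f → h; h → b → f.
So s ∘ t in one-line form is c a b d e g h f.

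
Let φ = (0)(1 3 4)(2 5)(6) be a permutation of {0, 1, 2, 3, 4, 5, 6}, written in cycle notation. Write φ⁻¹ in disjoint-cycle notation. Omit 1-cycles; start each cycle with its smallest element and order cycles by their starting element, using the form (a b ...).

(1 4 3)(2 5)

The inverse reverses each cycle.
After reversing and putting each cycle's least element first, φ⁻¹ = (1 4 3)(2 5).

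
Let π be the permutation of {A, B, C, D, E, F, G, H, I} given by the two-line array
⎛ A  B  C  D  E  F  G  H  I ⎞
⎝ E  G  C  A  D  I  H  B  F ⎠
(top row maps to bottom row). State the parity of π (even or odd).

odd

In disjoint-cycle form the cycle lengths are 3, 3, 2, 1.
A cycle is odd iff its length is even; π has 1 even-length cycle, so sgn(π) = (−1)^1 and π is odd.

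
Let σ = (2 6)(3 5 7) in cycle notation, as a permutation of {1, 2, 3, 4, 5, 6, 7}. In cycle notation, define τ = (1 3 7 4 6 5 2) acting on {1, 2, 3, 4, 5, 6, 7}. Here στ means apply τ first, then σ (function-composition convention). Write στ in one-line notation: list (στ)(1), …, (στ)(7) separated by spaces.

5 1 3 2 6 7 4

Chase each element through τ then σ: 1 → 3 → 5; 2 → 1 → 1; 3 → 7 → 3; 4 → 6 → 2; 5 → 2 → 6; 6 → 5 → 7; 7 → 4 → 4.
Collecting the images, στ = [5 1 3 2 6 7 4].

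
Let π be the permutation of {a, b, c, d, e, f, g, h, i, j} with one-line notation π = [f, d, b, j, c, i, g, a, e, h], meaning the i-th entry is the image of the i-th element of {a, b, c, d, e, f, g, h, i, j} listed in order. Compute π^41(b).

f

Tracing b → d → … returns to b after 9 steps, so b lies in a 9-cycle (a f i e c b d j h).
Since the cycle has length 9, π^41 acts on it the same as π^5 (41 mod 9 = 5).
Advancing 5 steps from b: b → d → j → h → a → f.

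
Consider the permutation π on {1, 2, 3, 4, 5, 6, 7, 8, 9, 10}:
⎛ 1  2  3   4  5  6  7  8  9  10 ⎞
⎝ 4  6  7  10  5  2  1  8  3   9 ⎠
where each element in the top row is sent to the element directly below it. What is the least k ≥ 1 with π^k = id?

Writing π as disjoint cycles, the cycle lengths are 6, 2, 1, 1.
Since disjoint cycles commute, ord(π) = lcm(6, 2) = 6.

6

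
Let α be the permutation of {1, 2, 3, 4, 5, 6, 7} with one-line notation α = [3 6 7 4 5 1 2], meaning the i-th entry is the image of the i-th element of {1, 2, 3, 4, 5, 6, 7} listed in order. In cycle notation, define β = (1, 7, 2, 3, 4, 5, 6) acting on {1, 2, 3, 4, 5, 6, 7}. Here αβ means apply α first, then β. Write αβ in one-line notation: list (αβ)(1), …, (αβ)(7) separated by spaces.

(αβ)(x) = β(α(x)). Computing each image: β(α(1)) = β(3) = 4, β(α(2)) = β(6) = 1, β(α(3)) = β(7) = 2, β(α(4)) = β(4) = 5, β(α(5)) = β(5) = 6, β(α(6)) = β(1) = 7, β(α(7)) = β(2) = 3.
Hence αβ = [4 1 2 5 6 7 3].

4 1 2 5 6 7 3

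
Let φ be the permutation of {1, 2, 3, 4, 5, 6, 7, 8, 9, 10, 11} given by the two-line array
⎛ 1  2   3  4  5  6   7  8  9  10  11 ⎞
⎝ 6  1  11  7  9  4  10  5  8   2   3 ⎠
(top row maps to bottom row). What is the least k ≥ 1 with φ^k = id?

The disjoint-cycle form of φ has cycle lengths 6, 3, 2.
The order of φ is the least common multiple of its cycle lengths: lcm(6, 3, 2) = 6.

6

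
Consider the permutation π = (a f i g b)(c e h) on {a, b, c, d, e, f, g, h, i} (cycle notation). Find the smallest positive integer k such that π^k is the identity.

15

The cycle type of π is (5, 3, 1).
Since disjoint cycles commute, ord(π) = lcm(5, 3) = 15.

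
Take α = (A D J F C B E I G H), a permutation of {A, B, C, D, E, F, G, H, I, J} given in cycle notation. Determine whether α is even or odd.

The cycle lengths are 10.
A cycle is odd iff its length is even; α has 1 even-length cycle, so sgn(α) = (−1)^1 and α is odd.

odd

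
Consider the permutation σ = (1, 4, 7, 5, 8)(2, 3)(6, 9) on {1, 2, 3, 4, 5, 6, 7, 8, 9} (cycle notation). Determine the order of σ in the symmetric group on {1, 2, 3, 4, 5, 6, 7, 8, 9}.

The disjoint cycles have lengths 5, 2, 2.
The order of σ is the least common multiple of its cycle lengths: lcm(5, 2, 2) = 10.

10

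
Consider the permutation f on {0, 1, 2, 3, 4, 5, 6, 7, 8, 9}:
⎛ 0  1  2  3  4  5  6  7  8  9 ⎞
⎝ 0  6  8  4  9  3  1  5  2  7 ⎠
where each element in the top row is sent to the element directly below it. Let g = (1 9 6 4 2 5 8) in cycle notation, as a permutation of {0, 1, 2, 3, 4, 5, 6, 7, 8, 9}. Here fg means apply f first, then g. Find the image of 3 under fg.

First apply f: f(3) = 4, then g(4) = 2. Thus (fg)(3) = 2.

2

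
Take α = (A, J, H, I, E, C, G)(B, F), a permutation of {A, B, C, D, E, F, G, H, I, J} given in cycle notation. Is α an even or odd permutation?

odd

The cycle lengths are 7, 2, 1.
A cycle is odd iff its length is even; α has 1 even-length cycle, so sgn(α) = (−1)^1 and α is odd.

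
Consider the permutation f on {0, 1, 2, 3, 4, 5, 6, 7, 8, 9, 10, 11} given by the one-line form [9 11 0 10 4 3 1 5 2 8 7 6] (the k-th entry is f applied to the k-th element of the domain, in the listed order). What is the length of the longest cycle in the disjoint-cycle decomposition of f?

Decomposing into disjoint cycles gives (0 9 8 2)(1 11 6)(3 10 7 5); the longest has length 4.

4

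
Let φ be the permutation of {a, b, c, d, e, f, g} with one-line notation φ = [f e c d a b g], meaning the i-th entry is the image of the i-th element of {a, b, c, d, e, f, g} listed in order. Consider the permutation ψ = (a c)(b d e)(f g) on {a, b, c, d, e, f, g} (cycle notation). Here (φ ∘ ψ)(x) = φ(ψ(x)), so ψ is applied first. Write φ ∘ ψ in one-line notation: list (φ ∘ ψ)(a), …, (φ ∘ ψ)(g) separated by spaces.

(φ ∘ ψ)(x) = φ(ψ(x)). Computing each image: φ(ψ(a)) = φ(c) = c, φ(ψ(b)) = φ(d) = d, φ(ψ(c)) = φ(a) = f, φ(ψ(d)) = φ(e) = a, φ(ψ(e)) = φ(b) = e, φ(ψ(f)) = φ(g) = g, φ(ψ(g)) = φ(f) = b.
Hence φ ∘ ψ = [c d f a e g b].

c d f a e g b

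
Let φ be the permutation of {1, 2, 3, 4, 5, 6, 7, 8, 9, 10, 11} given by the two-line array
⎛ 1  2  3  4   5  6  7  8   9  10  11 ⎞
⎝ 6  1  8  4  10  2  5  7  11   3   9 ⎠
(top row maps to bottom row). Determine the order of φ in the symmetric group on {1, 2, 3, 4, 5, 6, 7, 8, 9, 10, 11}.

30

Decomposing into disjoint cycles gives cycle lengths 5, 3, 2, 1.
The order of φ is the least common multiple of its cycle lengths: lcm(5, 3, 2) = 30.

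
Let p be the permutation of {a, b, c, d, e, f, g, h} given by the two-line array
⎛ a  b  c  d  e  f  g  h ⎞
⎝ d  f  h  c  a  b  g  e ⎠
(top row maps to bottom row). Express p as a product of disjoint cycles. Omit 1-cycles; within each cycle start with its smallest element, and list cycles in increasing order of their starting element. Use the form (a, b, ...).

Start at a and follow images: a → d → c → h → e → a, giving the cycle (a, d, c, h, e).
Repeating from the next unused element and collecting all non-trivial cycles gives (a, d, c, h, e)(b, f).

(a, d, c, h, e)(b, f)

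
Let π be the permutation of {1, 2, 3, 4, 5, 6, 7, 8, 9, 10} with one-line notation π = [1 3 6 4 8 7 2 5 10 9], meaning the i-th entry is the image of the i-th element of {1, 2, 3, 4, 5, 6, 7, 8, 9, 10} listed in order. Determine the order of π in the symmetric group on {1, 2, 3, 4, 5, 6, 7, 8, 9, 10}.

4

Writing π as disjoint cycles, the cycle lengths are 4, 2, 2, 1, 1.
The order is lcm(4, 2, 2) = 4.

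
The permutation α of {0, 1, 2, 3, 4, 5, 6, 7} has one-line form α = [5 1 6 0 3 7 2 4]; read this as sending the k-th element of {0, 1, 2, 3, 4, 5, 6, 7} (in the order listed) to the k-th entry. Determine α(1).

1

1 is element number 2 of the domain, and entry number 2 of the one-line form is 1, so α(1) = 1.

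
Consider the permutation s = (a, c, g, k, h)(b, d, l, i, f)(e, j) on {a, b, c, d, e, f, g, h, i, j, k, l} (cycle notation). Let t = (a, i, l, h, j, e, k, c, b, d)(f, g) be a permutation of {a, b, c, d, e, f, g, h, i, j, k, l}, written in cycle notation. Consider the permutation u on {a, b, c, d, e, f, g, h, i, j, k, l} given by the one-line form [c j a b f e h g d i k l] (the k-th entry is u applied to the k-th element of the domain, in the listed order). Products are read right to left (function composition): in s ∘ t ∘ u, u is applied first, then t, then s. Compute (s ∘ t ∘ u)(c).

f

(s ∘ t ∘ u)(c) = s(t(u(c))). u(c) = a, then t(a) = i, then s(i) = f, so the result is f.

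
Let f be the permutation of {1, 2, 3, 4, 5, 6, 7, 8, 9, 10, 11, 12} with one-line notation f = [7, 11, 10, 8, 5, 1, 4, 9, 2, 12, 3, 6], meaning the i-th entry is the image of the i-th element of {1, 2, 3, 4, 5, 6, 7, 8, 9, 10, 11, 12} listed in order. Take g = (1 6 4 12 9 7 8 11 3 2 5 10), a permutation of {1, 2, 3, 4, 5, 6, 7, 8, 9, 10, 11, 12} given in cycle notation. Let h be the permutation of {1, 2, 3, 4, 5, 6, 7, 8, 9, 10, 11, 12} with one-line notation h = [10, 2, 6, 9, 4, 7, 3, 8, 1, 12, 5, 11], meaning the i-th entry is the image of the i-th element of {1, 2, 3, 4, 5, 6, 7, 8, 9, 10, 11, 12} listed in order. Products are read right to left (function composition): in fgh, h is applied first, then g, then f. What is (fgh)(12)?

(fgh)(12) = f(g(h(12))). h(12) = 11, then g(11) = 3, then f(3) = 10, so the result is 10.

10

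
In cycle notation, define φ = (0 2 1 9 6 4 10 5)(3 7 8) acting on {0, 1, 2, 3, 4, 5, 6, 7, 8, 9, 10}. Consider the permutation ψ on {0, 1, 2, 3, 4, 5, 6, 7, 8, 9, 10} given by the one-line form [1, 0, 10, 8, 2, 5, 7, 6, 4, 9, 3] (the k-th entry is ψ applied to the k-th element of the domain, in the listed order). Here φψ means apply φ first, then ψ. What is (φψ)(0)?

φ(0) = 2, then ψ(2) = 10; composing gives (φψ)(0) = 10.

10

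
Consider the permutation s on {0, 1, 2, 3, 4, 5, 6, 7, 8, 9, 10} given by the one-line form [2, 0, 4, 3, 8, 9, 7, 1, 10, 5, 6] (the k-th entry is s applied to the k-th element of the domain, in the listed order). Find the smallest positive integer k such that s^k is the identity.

8

Decomposing into disjoint cycles gives cycle lengths 8, 2, 1.
The order of s is the least common multiple of its cycle lengths: lcm(8, 2) = 8.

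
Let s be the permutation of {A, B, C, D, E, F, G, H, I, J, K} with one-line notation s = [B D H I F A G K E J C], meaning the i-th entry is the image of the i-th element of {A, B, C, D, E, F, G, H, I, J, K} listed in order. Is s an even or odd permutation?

odd

In disjoint-cycle form the cycle lengths are 6, 3, 1, 1.
A cycle is odd iff its length is even; s has 1 even-length cycle, so sgn(s) = (−1)^1 and s is odd.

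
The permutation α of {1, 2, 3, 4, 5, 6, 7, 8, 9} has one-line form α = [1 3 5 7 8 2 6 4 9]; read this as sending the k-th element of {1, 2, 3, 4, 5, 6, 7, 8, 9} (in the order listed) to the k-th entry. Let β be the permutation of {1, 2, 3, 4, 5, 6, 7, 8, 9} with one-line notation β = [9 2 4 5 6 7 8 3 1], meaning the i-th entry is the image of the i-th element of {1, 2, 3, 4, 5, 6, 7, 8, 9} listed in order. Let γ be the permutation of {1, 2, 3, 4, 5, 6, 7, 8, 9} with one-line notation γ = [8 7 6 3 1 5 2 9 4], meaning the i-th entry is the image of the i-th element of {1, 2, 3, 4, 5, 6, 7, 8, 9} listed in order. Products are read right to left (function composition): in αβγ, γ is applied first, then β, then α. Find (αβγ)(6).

Chase 6: γ(6) = 5; β(5) = 6; α(6) = 2. Hence (αβγ)(6) = 2.

2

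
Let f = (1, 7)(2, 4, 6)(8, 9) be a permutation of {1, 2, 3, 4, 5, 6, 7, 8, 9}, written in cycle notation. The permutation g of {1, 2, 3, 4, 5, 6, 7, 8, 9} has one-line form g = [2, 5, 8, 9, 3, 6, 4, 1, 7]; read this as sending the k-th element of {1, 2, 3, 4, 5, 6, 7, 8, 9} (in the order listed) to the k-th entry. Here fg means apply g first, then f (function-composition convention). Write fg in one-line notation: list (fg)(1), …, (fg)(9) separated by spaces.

Chase each element through g then f: 1 → 2 → 4; 2 → 5 → 5; 3 → 8 → 9; 4 → 9 → 8; 5 → 3 → 3; 6 → 6 → 2; 7 → 4 → 6; 8 → 1 → 7; 9 → 7 → 1.
So fg in one-line form is 4 5 9 8 3 2 6 7 1.

4 5 9 8 3 2 6 7 1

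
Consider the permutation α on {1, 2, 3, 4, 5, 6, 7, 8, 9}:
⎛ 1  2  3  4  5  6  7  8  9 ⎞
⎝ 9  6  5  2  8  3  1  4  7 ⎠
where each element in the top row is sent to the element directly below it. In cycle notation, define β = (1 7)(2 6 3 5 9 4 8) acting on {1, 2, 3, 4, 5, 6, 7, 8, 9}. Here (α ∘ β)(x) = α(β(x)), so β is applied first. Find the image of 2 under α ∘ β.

3

β(2) = 6, then α(6) = 3; composing gives (α ∘ β)(2) = 3.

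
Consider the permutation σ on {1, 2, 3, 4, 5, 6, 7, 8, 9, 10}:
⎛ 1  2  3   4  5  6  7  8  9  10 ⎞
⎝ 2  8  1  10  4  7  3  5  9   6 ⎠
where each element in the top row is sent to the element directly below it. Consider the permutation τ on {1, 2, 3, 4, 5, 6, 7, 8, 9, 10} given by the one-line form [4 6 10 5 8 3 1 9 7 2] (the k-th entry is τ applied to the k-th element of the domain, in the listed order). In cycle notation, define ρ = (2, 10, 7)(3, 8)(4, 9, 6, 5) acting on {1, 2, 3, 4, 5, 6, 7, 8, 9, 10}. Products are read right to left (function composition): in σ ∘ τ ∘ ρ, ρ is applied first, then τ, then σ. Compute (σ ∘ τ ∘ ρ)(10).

Apply the permutations in order: ρ(10) = 7, then τ(7) = 1, then σ(1) = 2. So (σ ∘ τ ∘ ρ)(10) = 2.

2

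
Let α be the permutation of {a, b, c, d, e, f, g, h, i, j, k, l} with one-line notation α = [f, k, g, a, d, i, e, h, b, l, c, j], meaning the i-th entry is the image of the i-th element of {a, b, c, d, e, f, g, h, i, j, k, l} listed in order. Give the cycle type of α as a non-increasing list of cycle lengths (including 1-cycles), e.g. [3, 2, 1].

[9, 2, 1]

The disjoint cycles are (a f i b k c g e d)(h)(j l), with lengths 9, 2, 1 in non-increasing order.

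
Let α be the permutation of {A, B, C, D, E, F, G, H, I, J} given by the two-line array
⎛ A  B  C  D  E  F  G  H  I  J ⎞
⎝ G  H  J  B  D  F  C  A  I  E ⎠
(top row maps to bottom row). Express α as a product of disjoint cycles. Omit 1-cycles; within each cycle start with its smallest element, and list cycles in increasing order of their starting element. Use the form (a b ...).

Start at A and follow images: A → G → C → J → E → D → B → H → A, giving the cycle (A G C J E D B H).
Repeating from the next unused element and collecting all non-trivial cycles gives (A G C J E D B H).

(A G C J E D B H)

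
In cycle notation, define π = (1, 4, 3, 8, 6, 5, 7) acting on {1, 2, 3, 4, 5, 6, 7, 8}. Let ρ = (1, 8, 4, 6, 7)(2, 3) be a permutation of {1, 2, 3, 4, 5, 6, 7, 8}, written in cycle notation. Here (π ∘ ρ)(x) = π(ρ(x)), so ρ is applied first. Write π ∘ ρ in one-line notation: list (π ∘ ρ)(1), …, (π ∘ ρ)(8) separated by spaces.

For each element, apply ρ then π: 1 → 8 → 6; 2 → 3 → 8; 3 → 2 → 2; 4 → 6 → 5; 5 → 5 → 7; 6 → 7 → 1; 7 → 1 → 4; 8 → 4 → 3.
Collecting the images, π ∘ ρ = [6 8 2 5 7 1 4 3].

6 8 2 5 7 1 4 3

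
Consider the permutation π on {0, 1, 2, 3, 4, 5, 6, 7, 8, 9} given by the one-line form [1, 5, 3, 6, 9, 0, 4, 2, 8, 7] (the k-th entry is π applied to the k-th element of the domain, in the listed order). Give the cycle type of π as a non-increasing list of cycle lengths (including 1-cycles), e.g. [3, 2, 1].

[6, 3, 1]

The disjoint cycles are (0, 1, 5)(2, 3, 6, 4, 9, 7)(8), with lengths 6, 3, 1 in non-increasing order.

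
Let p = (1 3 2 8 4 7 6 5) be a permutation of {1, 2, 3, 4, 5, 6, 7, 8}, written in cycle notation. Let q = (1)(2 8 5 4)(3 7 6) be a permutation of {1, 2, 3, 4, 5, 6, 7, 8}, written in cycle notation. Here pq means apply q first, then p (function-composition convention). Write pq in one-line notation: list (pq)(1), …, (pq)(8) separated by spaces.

Chase each element through q then p: 1 → 1 → 3; 2 → 8 → 4; 3 → 7 → 6; 4 → 2 → 8; 5 → 4 → 7; 6 → 3 → 2; 7 → 6 → 5; 8 → 5 → 1.
So pq in one-line form is 3 4 6 8 7 2 5 1.

3 4 6 8 7 2 5 1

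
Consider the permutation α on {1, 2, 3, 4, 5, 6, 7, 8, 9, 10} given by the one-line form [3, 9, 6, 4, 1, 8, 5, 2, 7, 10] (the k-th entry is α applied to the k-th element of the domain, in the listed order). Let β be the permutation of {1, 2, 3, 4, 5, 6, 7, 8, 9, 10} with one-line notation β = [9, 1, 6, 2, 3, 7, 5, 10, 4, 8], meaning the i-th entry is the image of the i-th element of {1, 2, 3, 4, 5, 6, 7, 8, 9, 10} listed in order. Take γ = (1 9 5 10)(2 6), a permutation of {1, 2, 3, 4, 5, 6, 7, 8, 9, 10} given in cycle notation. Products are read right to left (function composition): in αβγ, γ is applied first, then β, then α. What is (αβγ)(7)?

1

Chase 7: γ(7) = 7; β(7) = 5; α(5) = 1. Hence (αβγ)(7) = 1.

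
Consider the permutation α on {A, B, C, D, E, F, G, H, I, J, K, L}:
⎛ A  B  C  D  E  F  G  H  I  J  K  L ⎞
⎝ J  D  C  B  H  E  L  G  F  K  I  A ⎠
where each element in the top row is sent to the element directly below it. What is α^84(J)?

Tracing J → K → … returns to J after 9 steps, so J lies in a 9-cycle (A, J, K, I, F, E, H, G, L).
Powers repeat with period 9 on this cycle, and 84 mod 9 = 3, so α^84(J) = α^3(J).
Advancing 3 steps from J: J → K → I → F.

F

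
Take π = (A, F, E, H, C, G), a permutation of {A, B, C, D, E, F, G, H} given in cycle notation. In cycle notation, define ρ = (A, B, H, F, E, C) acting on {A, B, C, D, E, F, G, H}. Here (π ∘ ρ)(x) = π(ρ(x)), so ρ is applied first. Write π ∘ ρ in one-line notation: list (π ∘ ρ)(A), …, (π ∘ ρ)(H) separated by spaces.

B C F D G H A E

For each element, apply ρ then π: A → B → B; B → H → C; C → A → F; D → D → D; E → C → G; F → E → H; G → G → A; H → F → E.
So π ∘ ρ in one-line form is B C F D G H A E.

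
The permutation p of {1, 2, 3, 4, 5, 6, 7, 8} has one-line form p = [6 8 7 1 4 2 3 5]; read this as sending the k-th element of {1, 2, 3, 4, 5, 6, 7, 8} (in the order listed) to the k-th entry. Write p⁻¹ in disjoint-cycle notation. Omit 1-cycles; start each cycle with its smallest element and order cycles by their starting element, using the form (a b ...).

(1 4 5 8 2 6)(3 7)

The cycle decomposition of p is (1 6 2 8 5 4)(3 7).
The inverse reverses every cycle; in canonical form, p⁻¹ = (1 4 5 8 2 6)(3 7).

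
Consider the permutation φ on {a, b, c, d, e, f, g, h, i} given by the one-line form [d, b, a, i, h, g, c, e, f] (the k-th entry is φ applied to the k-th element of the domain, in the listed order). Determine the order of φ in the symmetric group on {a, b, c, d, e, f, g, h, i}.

6

Decomposing into disjoint cycles gives cycle lengths 6, 2, 1.
The order is lcm(6, 2) = 6.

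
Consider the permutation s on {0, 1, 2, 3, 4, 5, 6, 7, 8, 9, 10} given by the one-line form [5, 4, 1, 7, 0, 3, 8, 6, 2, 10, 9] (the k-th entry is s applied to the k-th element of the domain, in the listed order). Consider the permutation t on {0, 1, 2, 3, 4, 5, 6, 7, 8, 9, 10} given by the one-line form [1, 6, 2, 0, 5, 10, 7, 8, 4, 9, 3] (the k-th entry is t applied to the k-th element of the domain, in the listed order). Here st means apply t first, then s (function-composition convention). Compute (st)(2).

1

t(2) = 2, then s(2) = 1; composing gives (st)(2) = 1.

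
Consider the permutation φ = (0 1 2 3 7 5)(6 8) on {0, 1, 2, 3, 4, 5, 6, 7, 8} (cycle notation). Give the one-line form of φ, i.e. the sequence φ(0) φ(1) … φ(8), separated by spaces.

1 2 3 7 4 0 8 5 6

Reading each image from the cycles: 0→1, 1→2, 2→3, 3→7, 4→4, 5→0, 6→8, 7→5, 8→6.
So the one-line form is 1 2 3 7 4 0 8 5 6.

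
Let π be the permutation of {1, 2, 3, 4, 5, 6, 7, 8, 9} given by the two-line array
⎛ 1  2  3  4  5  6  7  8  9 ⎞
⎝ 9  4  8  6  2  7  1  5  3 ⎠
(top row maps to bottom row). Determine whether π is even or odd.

even

In disjoint-cycle form the cycle lengths are 9.
A cycle is odd iff its length is even; π has 0 even-length cycles, so sgn(π) = (−1)^0 and π is even.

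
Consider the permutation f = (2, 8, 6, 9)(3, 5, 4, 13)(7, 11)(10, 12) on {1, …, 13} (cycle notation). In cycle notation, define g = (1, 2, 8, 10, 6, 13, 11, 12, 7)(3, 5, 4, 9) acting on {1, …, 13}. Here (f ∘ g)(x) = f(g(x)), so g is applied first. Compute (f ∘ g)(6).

3

First apply g: g(6) = 13, then f(13) = 3. Thus (f ∘ g)(6) = 3.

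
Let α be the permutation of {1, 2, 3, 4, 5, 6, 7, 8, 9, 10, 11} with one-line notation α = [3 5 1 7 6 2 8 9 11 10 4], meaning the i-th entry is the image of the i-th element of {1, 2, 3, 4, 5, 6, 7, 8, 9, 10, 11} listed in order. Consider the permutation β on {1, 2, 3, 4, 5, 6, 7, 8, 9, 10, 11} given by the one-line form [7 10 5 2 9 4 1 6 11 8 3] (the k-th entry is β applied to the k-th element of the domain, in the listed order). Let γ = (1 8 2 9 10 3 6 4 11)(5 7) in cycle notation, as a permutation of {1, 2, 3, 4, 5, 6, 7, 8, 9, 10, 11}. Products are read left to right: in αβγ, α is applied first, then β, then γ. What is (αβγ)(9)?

Chase 9: α(9) = 11; β(11) = 3; γ(3) = 6. Hence (αβγ)(9) = 6.

6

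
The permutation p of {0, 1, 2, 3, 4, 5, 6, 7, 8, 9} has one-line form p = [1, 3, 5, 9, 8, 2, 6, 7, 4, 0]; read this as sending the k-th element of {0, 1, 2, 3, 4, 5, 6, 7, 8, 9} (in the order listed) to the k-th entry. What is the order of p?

4

Writing p as disjoint cycles, the cycle lengths are 4, 2, 2, 1, 1.
The order is lcm(4, 2, 2) = 4.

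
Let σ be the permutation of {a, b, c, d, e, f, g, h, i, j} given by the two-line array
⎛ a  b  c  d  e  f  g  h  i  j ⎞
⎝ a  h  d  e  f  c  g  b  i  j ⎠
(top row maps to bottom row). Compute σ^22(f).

d

Tracing f → c → … returns to f after 4 steps, so f lies in a 4-cycle (c d e f).
Powers repeat with period 4 on this cycle, and 22 mod 4 = 2, so σ^22(f) = σ^2(f).
Advancing 2 steps from f: f → c → d.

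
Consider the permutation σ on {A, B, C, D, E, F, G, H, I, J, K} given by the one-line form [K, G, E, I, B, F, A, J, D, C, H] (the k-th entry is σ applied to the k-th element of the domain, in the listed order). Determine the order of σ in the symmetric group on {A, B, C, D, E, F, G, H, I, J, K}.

The disjoint-cycle form of σ has cycle lengths 8, 2, 1.
The order is lcm(8, 2) = 8.

8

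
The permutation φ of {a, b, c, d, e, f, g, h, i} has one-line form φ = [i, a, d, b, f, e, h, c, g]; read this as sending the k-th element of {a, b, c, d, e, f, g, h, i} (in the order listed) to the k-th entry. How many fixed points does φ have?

0

No element satisfies φ(x) = x, so there are 0 fixed points.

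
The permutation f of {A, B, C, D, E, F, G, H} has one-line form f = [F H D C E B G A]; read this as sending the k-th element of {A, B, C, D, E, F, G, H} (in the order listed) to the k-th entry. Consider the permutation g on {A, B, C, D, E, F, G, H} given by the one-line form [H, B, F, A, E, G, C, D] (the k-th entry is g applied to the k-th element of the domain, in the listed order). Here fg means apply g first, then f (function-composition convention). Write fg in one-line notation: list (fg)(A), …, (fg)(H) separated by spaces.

A H B F E G D C

Chase each element through g then f: A → H → A; B → B → H; C → F → B; D → A → F; E → E → E; F → G → G; G → C → D; H → D → C.
Collecting the images, fg = [A H B F E G D C].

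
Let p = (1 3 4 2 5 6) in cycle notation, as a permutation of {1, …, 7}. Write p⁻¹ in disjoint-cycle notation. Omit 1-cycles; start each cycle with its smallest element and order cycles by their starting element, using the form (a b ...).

(1 6 5 2 4 3)

If p sends a → b within a cycle, p⁻¹ sends b → a; equivalently, reverse each cycle.
After reversing and putting each cycle's least element first, p⁻¹ = (1 6 5 2 4 3).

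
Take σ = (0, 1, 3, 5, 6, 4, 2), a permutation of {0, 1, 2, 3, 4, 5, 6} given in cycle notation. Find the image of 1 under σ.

Within (0, 1, 3, 5, 6, 4, 2), 1 ↦ 3.

3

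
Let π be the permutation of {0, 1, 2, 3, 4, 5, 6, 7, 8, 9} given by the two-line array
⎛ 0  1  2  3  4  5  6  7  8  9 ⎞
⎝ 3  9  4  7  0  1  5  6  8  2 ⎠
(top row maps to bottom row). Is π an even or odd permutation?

even

In disjoint-cycle form the cycle lengths are 9, 1.
A cycle is odd iff its length is even; π has 0 even-length cycles, so sgn(π) = (−1)^0 and π is even.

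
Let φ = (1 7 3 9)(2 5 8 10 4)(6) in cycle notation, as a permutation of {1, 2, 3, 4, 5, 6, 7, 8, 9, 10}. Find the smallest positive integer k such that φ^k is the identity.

The cycle type of φ is (5, 4, 1).
Since disjoint cycles commute, ord(φ) = lcm(5, 4) = 20.

20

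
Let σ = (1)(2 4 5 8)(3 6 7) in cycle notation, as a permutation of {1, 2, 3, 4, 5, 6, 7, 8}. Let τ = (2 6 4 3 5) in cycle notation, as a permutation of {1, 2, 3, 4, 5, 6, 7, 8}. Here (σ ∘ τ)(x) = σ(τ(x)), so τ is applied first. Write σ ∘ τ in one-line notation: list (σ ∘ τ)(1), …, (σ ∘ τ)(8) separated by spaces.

1 7 8 6 4 5 3 2

Chase each element through τ then σ: 1 → 1 → 1; 2 → 6 → 7; 3 → 5 → 8; 4 → 3 → 6; 5 → 2 → 4; 6 → 4 → 5; 7 → 7 → 3; 8 → 8 → 2.
Collecting the images, σ ∘ τ = [1 7 8 6 4 5 3 2].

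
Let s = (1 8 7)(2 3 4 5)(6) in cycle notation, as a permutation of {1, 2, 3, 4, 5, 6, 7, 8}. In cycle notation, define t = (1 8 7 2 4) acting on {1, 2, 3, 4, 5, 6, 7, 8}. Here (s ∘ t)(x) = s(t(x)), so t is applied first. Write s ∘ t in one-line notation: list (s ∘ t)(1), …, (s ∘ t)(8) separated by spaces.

7 5 4 8 2 6 3 1

Chase each element through t then s: 1 → 8 → 7; 2 → 4 → 5; 3 → 3 → 4; 4 → 1 → 8; 5 → 5 → 2; 6 → 6 → 6; 7 → 2 → 3; 8 → 7 → 1.
So s ∘ t in one-line form is 7 5 4 8 2 6 3 1.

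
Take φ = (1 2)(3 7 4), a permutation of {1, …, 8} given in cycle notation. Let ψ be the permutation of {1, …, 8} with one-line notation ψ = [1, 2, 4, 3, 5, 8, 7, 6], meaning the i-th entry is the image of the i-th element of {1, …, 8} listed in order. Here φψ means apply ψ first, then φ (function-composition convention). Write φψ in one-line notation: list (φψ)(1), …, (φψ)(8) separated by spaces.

(φψ)(x) = φ(ψ(x)). Computing each image: φ(ψ(1)) = φ(1) = 2, φ(ψ(2)) = φ(2) = 1, φ(ψ(3)) = φ(4) = 3, φ(ψ(4)) = φ(3) = 7, φ(ψ(5)) = φ(5) = 5, φ(ψ(6)) = φ(8) = 8, φ(ψ(7)) = φ(7) = 4, φ(ψ(8)) = φ(6) = 6.
Hence φψ = [2 1 3 7 5 8 4 6].

2 1 3 7 5 8 4 6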